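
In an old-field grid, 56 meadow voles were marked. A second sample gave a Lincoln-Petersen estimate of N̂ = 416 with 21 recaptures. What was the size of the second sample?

C = 156

From N = M·C/R: C = N·R / M = 416·21 / 56 = 8736 / 56 = 156.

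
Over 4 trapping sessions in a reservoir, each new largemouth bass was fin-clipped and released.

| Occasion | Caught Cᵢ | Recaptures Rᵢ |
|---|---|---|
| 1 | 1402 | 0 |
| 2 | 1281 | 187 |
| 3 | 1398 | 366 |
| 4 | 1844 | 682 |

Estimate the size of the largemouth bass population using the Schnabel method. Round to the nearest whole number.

Marked at large before each occasion: Mᵢ = Σⱼ<ᵢ (Cⱼ − Rⱼ) → M1=0, M2=1402, M3=2496, M4=3528
Σ MᵢCᵢ = 0·1402 + 1402·1281 + 2496·1398 + 3528·1844 = 0 + 1795962 + 3489408 + 6505632 = 11791002
Σ Rᵢ = 0 + 187 + 366 + 682 = 1235
N̂ = 11791002 / 1235 ≈ 9547.4 → 9547

N ≈ 9547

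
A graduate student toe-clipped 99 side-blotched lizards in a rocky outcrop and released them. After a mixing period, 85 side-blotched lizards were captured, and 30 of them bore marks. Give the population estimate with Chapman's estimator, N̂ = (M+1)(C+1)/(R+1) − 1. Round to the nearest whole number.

N̂ = (99+1)(85+1)/(30+1) − 1 = 100·86/31 − 1
= 8600/31 − 1 ≈ 277.4 − 1 ≈ 276.4 → 276

N ≈ 276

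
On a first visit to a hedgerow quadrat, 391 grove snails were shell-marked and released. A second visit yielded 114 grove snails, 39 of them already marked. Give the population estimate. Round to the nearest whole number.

Lincoln-Petersen assumes M/N = R/C, so N = M·C / R.
N = (391 × 114) / 39 = 44574 / 39 ≈ 1142.9 → 1143

N ≈ 1143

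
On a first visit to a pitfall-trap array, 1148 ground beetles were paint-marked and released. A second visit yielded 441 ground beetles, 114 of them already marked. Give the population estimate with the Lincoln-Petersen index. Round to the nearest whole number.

N = (1148 × 441) / 114 = 506268 / 114 ≈ 4440.9 → 4441

N ≈ 4441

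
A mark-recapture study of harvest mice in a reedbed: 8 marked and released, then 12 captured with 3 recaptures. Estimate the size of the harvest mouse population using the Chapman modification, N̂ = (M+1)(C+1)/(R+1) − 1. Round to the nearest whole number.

N ≈ 28

N̂ = (8+1)(12+1)/(3+1) − 1 = 9·13/4 − 1
= 117/4 − 1 ≈ 29.2 − 1 ≈ 28.2 → 28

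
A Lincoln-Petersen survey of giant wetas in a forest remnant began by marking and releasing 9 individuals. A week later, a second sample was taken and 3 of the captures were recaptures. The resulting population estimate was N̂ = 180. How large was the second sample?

From N = M·C/R: C = N·R / M = 180·3 / 9 = 540 / 9 = 60.

C = 60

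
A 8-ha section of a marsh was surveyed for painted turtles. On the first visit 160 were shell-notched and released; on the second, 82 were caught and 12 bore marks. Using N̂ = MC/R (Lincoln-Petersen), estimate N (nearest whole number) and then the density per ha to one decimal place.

N̂ = 160·82/12 = 13120/12 ≈ 1093.3 → 1093
Density = N̂ / area = 1093 / 8 ≈ 136.62 → 136.6 per ha

density ≈ 136.6 painted turtles per ha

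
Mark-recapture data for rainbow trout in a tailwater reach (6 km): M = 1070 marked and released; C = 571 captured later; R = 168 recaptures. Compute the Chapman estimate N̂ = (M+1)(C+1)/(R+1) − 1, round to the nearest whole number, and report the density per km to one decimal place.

density ≈ 604.0 rainbow trout per km

N̂ = 1071·572/169 − 1 = 612612/169 − 1 ≈ 3623.9 → 3624
Density = N̂ / area = 3624 / 6 = 604.0 per km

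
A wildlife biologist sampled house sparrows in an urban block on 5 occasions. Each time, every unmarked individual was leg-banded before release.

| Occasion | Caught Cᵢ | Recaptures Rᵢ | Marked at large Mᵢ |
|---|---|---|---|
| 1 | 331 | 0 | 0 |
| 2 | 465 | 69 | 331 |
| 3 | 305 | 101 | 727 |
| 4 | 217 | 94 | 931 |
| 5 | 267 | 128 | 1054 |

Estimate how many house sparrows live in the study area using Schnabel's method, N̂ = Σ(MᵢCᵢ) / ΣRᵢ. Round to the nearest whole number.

N ≈ 2192

Σ MᵢCᵢ = 0·331 + 331·465 + 727·305 + 931·217 + 1054·267 = 0 + 153915 + 221735 + 202027 + 281418 = 859095
Σ Rᵢ = 0 + 69 + 101 + 94 + 128 = 392
N̂ = 859095 / 392 ≈ 2191.6 → 2192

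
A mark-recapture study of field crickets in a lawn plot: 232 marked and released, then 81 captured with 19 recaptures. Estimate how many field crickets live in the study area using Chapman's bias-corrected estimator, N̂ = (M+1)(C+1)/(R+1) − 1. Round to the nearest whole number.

N ≈ 954

N̂ = (232+1)(81+1)/(19+1) − 1 = 233·82/20 − 1
= 19106/20 − 1 ≈ 955.3 − 1 ≈ 954.3 → 954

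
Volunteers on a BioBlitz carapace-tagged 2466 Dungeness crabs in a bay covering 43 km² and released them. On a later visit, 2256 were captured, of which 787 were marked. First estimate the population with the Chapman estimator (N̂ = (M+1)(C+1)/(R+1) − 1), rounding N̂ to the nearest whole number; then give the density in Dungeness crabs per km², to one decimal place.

density ≈ 164.3 Dungeness crabs per km²

N̂ = 2467·2257/788 − 1 = 5568019/788 − 1 ≈ 7065.0 → 7065
Density = N̂ / area = 7065 / 43 ≈ 164.30 → 164.3 per km²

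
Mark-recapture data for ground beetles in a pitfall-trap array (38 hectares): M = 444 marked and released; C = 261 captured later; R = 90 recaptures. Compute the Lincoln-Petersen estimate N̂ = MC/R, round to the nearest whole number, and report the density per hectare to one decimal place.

N̂ = 444·261/90 = 115884/90 ≈ 1287.6 → 1288
Density = N̂ / area = 1288 / 38 ≈ 33.89 → 33.9 per hectare

density ≈ 33.9 ground beetles per hectare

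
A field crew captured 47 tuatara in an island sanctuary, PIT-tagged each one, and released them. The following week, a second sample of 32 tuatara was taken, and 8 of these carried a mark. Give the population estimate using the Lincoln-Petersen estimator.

Lincoln-Petersen assumes M/N = R/C, so N = M·C / R.
N = (47 × 32) / 8 = 1504 / 8 = 188

N = 188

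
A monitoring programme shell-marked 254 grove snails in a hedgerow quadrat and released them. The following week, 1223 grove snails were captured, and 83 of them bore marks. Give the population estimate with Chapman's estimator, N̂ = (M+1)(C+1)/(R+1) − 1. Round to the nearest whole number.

N ≈ 3715

N̂ = (254+1)(1223+1)/(83+1) − 1 = 255·1224/84 − 1
= 312120/84 − 1 ≈ 3715.7 − 1 ≈ 3714.7 → 3715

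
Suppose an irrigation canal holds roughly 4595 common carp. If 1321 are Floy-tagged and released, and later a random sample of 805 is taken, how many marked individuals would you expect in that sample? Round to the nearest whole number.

expected recaptures ≈ 231

The marked fraction of the population is 1321/4595, so in a sample of 805 expect C·(M/N) marked.
E[R] = 1321 × 805 / 4595 = 1063405 / 4595 ≈ 231.4 → 231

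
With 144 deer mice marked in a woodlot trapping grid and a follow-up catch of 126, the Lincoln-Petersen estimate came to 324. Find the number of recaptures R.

From N = M·C/R: R = M·C / N = 144·126 / 324 = 18144 / 324 = 56.

R = 56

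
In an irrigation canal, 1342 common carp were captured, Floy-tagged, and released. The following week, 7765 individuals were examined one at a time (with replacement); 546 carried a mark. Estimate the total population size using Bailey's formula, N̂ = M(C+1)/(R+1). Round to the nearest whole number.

N ≈ 19,053

N̂ = 1342·(7765+1)/(546+1) = 1342·7766/547 = 10421972/547 ≈ 19053.0 → 19053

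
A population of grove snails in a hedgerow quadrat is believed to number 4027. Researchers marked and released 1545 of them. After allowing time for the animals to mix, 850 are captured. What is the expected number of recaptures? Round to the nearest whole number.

expected recaptures ≈ 326

The marked fraction of the population is 1545/4027, so in a sample of 850 expect C·(M/N) marked.
E[R] = 1545 × 850 / 4027 = 1313250 / 4027 ≈ 326.1 → 326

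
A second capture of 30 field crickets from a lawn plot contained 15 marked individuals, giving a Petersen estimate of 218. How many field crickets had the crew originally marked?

From N = M·C/R: M = N·R / C = 218·15 / 30 = 3270 / 30 = 109.

M = 109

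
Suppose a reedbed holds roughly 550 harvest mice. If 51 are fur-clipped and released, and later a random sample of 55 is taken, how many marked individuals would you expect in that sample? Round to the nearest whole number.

Expected recaptures E[R] = M·C / N.
E[R] = 51 × 55 / 550 = 2805 / 550 ≈ 5.1 → 5

expected recaptures ≈ 5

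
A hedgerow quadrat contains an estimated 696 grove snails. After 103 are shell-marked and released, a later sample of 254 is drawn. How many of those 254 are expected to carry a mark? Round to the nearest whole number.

expected recaptures ≈ 38

Expected recaptures E[R] = M·C / N.
E[R] = 103 × 254 / 696 = 26162 / 696 ≈ 37.6 → 38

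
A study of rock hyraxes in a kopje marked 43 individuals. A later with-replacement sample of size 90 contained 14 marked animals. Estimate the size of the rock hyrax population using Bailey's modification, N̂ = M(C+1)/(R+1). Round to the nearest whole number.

N̂ = 43·(90+1)/(14+1) = 43·91/15 = 3913/15 ≈ 260.9 → 261

N ≈ 261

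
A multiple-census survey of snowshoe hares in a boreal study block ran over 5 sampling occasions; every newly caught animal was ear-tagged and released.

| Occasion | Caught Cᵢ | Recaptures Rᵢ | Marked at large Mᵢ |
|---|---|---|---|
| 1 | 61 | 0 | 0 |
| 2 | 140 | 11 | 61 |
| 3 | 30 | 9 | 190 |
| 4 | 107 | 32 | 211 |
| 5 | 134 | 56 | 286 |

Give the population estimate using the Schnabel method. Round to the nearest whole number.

Σ MᵢCᵢ = 0·61 + 61·140 + 190·30 + 211·107 + 286·134 = 0 + 8540 + 5700 + 22577 + 38324 = 75141
Σ Rᵢ = 0 + 11 + 9 + 32 + 56 = 108
N̂ = 75141 / 108 ≈ 695.8 → 696

N ≈ 696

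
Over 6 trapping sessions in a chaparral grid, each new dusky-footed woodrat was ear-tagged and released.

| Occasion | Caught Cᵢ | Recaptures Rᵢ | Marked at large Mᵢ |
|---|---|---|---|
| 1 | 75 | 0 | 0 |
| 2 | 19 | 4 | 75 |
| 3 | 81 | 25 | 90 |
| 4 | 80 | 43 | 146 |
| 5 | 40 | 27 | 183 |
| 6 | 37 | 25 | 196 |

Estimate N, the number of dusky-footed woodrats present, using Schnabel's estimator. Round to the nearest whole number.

N ≈ 282

Σ MᵢCᵢ = 0·75 + 75·19 + 90·81 + 146·80 + 183·40 + 196·37 = 0 + 1425 + 7290 + 11680 + 7320 + 7252 = 34967
Σ Rᵢ = 0 + 4 + 25 + 43 + 27 + 25 = 124
N̂ = 34967 / 124 ≈ 282.0 → 282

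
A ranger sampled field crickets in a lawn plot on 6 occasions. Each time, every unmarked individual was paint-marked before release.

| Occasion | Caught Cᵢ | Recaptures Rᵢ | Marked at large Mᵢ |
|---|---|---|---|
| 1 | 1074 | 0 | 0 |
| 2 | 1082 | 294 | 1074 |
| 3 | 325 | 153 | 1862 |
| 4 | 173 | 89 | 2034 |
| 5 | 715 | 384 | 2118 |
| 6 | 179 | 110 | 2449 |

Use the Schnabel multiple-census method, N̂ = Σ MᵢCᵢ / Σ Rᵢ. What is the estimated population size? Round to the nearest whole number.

Σ MᵢCᵢ = 0·1074 + 1074·1082 + 1862·325 + 2034·173 + 2118·715 + 2449·179 = 0 + 1162068 + 605150 + 351882 + 1514370 + 438371 = 4071841
Σ Rᵢ = 0 + 294 + 153 + 89 + 384 + 110 = 1030
N̂ = 4071841 / 1030 ≈ 3953.2 → 3953

N ≈ 3953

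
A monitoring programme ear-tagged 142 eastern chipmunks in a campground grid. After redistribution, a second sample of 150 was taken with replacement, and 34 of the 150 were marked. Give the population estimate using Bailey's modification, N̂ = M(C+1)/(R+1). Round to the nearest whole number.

N ≈ 613

N̂ = 142·(150+1)/(34+1) = 142·151/35 = 21442/35 ≈ 612.6 → 613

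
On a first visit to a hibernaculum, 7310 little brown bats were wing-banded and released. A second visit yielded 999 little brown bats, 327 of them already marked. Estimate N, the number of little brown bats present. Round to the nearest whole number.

Lincoln-Petersen assumes M/N = R/C, so N = M·C / R.
N = (7310 × 999) / 327 = 7302690 / 327 ≈ 22332.4 → 22332

N ≈ 22,332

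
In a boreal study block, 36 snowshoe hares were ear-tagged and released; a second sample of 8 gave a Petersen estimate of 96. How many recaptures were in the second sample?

R = 3

From N = M·C/R: R = M·C / N = 36·8 / 96 = 288 / 96 = 3.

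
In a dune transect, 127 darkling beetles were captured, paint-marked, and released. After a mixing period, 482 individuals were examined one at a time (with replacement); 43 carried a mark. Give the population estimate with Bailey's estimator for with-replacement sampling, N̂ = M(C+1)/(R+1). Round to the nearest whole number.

N ≈ 1394

N̂ = 127·(482+1)/(43+1) = 127·483/44 = 61341/44 ≈ 1394.1 → 1394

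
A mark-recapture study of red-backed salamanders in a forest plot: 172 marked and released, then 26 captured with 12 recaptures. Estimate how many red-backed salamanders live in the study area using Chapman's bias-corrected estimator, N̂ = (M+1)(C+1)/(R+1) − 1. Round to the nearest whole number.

N ≈ 358

N̂ = (172+1)(26+1)/(12+1) − 1 = 173·27/13 − 1
= 4671/13 − 1 ≈ 359.3 − 1 ≈ 358.3 → 358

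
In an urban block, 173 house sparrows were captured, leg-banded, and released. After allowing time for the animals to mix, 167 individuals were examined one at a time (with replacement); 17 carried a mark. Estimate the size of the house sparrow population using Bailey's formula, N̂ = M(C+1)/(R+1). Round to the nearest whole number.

N ≈ 1615

N̂ = 173·(167+1)/(17+1) = 173·168/18 = 29064/18 ≈ 1614.7 → 1615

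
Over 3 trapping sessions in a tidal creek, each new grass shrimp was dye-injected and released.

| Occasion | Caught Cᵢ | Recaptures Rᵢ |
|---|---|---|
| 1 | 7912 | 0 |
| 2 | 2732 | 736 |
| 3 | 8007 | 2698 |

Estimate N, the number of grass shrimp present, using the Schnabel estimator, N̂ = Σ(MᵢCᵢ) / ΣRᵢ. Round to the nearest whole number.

N ≈ 29,397

Marked at large before each occasion: Mᵢ = Σⱼ<ᵢ (Cⱼ − Rⱼ) → M1=0, M2=7912, M3=9908
Σ MᵢCᵢ = 0·7912 + 7912·2732 + 9908·8007 = 0 + 21615584 + 79333356 = 100948940
Σ Rᵢ = 0 + 736 + 2698 = 3434
N̂ = 100948940 / 3434 ≈ 29396.9 → 29397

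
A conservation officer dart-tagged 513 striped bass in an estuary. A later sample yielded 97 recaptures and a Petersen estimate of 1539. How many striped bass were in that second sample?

From N = M·C/R: C = N·R / M = 1539·97 / 513 = 149283 / 513 = 291.

C = 291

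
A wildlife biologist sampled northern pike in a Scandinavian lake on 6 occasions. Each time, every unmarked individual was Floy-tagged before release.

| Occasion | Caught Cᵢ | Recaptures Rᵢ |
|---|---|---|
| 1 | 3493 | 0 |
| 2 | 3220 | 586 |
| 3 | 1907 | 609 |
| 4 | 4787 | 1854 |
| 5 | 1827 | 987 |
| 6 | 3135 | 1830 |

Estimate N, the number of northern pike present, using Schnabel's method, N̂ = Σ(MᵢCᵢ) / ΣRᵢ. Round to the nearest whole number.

N ≈ 19,179

Marked at large before each occasion: Mᵢ = Σⱼ<ᵢ (Cⱼ − Rⱼ) → M1=0, M2=3493, M3=6127, M4=7425, M5=10358, M6=11198
Σ MᵢCᵢ = 0·3493 + 3493·3220 + 6127·1907 + 7425·4787 + 10358·1827 + 11198·3135 = 0 + 11247460 + 11684189 + 35543475 + 18924066 + 35105730 = 112504920
Σ Rᵢ = 0 + 586 + 609 + 1854 + 987 + 1830 = 5866
N̂ = 112504920 / 5866 ≈ 19179.2 → 19179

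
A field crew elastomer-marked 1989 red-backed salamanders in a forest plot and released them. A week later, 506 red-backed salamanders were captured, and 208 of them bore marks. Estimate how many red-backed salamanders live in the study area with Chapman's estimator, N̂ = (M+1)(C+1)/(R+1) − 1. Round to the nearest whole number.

N ≈ 4826

N̂ = (1989+1)(506+1)/(208+1) − 1 = 1990·507/209 − 1
= 1008930/209 − 1 ≈ 4827.4 − 1 ≈ 4826.4 → 4826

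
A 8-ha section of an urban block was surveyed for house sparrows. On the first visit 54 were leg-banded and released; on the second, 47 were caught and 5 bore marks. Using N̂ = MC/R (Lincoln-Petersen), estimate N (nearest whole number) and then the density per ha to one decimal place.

N̂ = 54·47/5 = 2538/5 ≈ 507.6 → 508
Density = N̂ / area = 508 / 8 ≈ 63.50 → 63.5 per ha

density ≈ 63.5 house sparrows per ha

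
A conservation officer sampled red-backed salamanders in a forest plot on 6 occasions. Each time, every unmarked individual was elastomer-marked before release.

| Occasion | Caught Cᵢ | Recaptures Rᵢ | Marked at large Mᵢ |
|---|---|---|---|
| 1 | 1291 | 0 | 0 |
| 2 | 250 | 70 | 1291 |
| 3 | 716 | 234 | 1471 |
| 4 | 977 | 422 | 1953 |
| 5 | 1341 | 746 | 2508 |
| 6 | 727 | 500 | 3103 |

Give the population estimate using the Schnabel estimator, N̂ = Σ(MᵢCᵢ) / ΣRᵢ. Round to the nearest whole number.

N ≈ 4515

Σ MᵢCᵢ = 0·1291 + 1291·250 + 1471·716 + 1953·977 + 2508·1341 + 3103·727 = 0 + 322750 + 1053236 + 1908081 + 3363228 + 2255881 = 8903176
Σ Rᵢ = 0 + 70 + 234 + 422 + 746 + 500 = 1972
N̂ = 8903176 / 1972 ≈ 4514.8 → 4515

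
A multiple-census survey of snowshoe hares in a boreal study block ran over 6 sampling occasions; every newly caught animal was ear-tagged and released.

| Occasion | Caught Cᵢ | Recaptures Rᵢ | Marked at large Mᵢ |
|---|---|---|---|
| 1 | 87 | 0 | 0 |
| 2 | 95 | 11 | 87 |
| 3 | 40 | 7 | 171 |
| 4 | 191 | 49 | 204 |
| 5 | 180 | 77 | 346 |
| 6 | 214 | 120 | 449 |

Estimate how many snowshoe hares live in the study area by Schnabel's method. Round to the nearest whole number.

N ≈ 805

Σ MᵢCᵢ = 0·87 + 87·95 + 171·40 + 204·191 + 346·180 + 449·214 = 0 + 8265 + 6840 + 38964 + 62280 + 96086 = 212435
Σ Rᵢ = 0 + 11 + 7 + 49 + 77 + 120 = 264
N̂ = 212435 / 264 ≈ 804.7 → 805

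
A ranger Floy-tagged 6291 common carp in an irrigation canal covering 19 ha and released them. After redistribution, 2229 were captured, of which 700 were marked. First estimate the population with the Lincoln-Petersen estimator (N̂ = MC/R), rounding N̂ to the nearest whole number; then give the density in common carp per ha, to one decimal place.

N̂ = 6291·2229/700 = 14022639/700 ≈ 20032.3 → 20032
Density = N̂ / area = 20032 / 19 ≈ 1054.32 → 1054.3 per ha

density ≈ 1054.3 common carp per ha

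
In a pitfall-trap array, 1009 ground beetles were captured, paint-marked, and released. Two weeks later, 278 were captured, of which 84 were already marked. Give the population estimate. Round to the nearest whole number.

N ≈ 3339

If marked individuals mix randomly, R/C ≈ M/N, giving N ≈ M·C/R.
N = (1009 × 278) / 84 = 280502 / 84 ≈ 3339.3 → 3339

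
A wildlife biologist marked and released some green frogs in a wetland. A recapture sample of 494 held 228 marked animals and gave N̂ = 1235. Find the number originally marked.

M = 570

From N = M·C/R: M = N·R / C = 1235·228 / 494 = 281580 / 494 = 570.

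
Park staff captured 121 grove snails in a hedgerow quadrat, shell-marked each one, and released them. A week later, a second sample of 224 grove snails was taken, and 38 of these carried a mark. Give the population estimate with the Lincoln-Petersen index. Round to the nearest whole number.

N ≈ 713

If marked individuals mix randomly, R/C ≈ M/N, giving N ≈ M·C/R.
N = (121 × 224) / 38 = 27104 / 38 ≈ 713.3 → 713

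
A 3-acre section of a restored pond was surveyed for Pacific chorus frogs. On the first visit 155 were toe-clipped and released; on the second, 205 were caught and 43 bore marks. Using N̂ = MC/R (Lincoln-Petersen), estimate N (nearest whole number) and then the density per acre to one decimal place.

density ≈ 246.3 Pacific chorus frogs per acre

N̂ = 155·205/43 = 31775/43 ≈ 739.0 → 739
Density = N̂ / area = 739 / 3 ≈ 246.33 → 246.3 per acre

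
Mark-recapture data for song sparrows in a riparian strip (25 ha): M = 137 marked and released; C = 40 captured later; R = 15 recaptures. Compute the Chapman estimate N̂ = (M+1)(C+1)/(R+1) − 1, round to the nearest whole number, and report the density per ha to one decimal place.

density ≈ 14.1 song sparrows per ha

N̂ = 138·41/16 − 1 = 5658/16 − 1 ≈ 352.6 → 353
Density = N̂ / area = 353 / 25 ≈ 14.12 → 14.1 per ha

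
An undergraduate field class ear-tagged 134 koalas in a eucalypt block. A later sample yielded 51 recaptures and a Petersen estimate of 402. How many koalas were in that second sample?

C = 153

From N = M·C/R: C = N·R / M = 402·51 / 134 = 20502 / 134 = 153.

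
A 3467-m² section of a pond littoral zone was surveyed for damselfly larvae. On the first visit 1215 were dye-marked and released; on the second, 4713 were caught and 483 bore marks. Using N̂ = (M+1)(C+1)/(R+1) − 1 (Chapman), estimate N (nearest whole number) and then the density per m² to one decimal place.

N̂ = 1216·4714/484 − 1 = 5732224/484 − 1 ≈ 11842.4 → 11842
Density = N̂ / area = 11842 / 3467 ≈ 3.42 → 3.4 per m²

density ≈ 3.4 damselfly larvae per m²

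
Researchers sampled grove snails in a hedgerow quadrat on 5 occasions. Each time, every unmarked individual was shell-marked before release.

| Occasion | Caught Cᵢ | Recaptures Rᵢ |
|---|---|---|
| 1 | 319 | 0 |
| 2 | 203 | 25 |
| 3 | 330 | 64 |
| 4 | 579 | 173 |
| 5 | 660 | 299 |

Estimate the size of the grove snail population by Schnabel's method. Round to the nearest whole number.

N ≈ 2571

Marked at large before each occasion: Mᵢ = Σⱼ<ᵢ (Cⱼ − Rⱼ) → M1=0, M2=319, M3=497, M4=763, M5=1169
Σ MᵢCᵢ = 0·319 + 319·203 + 497·330 + 763·579 + 1169·660 = 0 + 64757 + 164010 + 441777 + 771540 = 1442084
Σ Rᵢ = 0 + 25 + 64 + 173 + 299 = 561
N̂ = 1442084 / 561 ≈ 2570.6 → 2571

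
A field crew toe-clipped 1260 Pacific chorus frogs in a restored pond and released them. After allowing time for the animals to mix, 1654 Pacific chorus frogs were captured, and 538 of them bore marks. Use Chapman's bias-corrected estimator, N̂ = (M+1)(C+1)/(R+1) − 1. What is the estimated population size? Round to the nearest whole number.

N ≈ 3871

N̂ = (1260+1)(1654+1)/(538+1) − 1 = 1261·1655/539 − 1
= 2086955/539 − 1 ≈ 3871.9 − 1 ≈ 3870.9 → 3871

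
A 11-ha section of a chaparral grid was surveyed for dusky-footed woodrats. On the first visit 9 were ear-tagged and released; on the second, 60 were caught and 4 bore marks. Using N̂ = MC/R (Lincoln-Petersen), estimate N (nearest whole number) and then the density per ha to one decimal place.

density ≈ 12.3 dusky-footed woodrats per ha

N̂ = 9·60/4 = 540/4 = 135
Density = N̂ / area = 135 / 11 ≈ 12.27 → 12.3 per ha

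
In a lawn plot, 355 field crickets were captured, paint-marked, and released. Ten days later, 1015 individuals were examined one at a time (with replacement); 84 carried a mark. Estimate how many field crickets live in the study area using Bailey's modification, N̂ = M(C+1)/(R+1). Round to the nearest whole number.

N ≈ 4243

N̂ = 355·(1015+1)/(84+1) = 355·1016/85 = 360680/85 ≈ 4243.3 → 4243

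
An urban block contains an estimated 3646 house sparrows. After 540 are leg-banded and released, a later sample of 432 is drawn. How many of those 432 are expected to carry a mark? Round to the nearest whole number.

expected recaptures ≈ 64

Expected recaptures E[R] = M·C / N.
E[R] = 540 × 432 / 3646 = 233280 / 3646 ≈ 64.0 → 64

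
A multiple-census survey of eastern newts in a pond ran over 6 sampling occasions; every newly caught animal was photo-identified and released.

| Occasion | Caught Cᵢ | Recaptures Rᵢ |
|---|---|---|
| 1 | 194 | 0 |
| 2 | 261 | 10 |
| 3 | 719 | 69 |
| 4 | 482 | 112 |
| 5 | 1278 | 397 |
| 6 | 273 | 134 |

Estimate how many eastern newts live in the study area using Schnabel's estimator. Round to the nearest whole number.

Marked at large before each occasion: Mᵢ = Σⱼ<ᵢ (Cⱼ − Rⱼ) → M1=0, M2=194, M3=445, M4=1095, M5=1465, M6=2346
Σ MᵢCᵢ = 0·194 + 194·261 + 445·719 + 1095·482 + 1465·1278 + 2346·273 = 0 + 50634 + 319955 + 527790 + 1872270 + 640458 = 3411107
Σ Rᵢ = 0 + 10 + 69 + 112 + 397 + 134 = 722
N̂ = 3411107 / 722 ≈ 4724.5 → 4725

N ≈ 4725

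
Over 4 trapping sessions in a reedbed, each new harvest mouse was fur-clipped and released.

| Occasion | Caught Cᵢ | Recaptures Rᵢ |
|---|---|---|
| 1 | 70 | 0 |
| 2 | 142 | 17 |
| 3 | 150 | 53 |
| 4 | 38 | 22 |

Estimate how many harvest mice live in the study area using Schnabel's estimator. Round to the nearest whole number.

Marked at large before each occasion: Mᵢ = Σⱼ<ᵢ (Cⱼ − Rⱼ) → M1=0, M2=70, M3=195, M4=292
Σ MᵢCᵢ = 0·70 + 70·142 + 195·150 + 292·38 = 0 + 9940 + 29250 + 11096 = 50286
Σ Rᵢ = 0 + 17 + 53 + 22 = 92
N̂ = 50286 / 92 ≈ 546.6 → 547

N ≈ 547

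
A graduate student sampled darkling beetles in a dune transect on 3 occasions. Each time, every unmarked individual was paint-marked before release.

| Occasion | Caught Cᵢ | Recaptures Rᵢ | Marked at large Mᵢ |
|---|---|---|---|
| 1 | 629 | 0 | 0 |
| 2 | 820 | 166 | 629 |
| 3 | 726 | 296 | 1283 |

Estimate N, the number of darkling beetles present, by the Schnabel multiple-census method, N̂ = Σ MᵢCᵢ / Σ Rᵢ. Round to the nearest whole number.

Σ MᵢCᵢ = 0·629 + 629·820 + 1283·726 = 0 + 515780 + 931458 = 1447238
Σ Rᵢ = 0 + 166 + 296 = 462
N̂ = 1447238 / 462 ≈ 3132.5 → 3133

N ≈ 3133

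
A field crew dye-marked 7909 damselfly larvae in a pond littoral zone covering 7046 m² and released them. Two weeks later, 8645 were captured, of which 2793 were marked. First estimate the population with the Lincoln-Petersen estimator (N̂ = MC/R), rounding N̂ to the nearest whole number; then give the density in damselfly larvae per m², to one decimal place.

N̂ = 7909·8645/2793 = 68373305/2793 ≈ 24480.2 → 24480
Density = N̂ / area = 24480 / 7046 ≈ 3.47 → 3.5 per m²

density ≈ 3.5 damselfly larvae per m²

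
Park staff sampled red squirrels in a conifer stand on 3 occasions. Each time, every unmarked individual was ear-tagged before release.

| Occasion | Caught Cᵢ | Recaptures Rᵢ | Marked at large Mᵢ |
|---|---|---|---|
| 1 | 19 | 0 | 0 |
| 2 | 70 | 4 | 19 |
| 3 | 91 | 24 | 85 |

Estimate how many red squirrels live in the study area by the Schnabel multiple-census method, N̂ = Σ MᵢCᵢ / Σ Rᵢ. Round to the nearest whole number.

N ≈ 324

Σ MᵢCᵢ = 0·19 + 19·70 + 85·91 = 0 + 1330 + 7735 = 9065
Σ Rᵢ = 0 + 4 + 24 = 28
N̂ = 9065 / 28 ≈ 323.8 → 324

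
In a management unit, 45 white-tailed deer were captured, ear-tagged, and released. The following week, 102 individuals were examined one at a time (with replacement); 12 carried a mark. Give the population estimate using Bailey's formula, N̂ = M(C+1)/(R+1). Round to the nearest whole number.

N ≈ 357

N̂ = 45·(102+1)/(12+1) = 45·103/13 = 4635/13 ≈ 356.5 → 357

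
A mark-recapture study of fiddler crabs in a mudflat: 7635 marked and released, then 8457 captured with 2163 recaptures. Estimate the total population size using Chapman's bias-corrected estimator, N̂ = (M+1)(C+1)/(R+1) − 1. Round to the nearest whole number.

N̂ = (7635+1)(8457+1)/(2163+1) − 1 = 7636·8458/2164 − 1
= 64585288/2164 − 1 ≈ 29845.3 − 1 ≈ 29844.3 → 29844

N ≈ 29,844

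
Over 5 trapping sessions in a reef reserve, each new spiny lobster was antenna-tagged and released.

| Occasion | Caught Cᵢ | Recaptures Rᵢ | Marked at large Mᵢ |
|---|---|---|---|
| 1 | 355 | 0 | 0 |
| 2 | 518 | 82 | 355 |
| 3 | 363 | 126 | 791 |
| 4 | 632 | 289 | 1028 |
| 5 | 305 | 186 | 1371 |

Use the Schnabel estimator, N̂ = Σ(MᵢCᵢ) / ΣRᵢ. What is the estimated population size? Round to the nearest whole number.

N ≈ 2253

Σ MᵢCᵢ = 0·355 + 355·518 + 791·363 + 1028·632 + 1371·305 = 0 + 183890 + 287133 + 649696 + 418155 = 1538874
Σ Rᵢ = 0 + 82 + 126 + 289 + 186 = 683
N̂ = 1538874 / 683 ≈ 2253.1 → 2253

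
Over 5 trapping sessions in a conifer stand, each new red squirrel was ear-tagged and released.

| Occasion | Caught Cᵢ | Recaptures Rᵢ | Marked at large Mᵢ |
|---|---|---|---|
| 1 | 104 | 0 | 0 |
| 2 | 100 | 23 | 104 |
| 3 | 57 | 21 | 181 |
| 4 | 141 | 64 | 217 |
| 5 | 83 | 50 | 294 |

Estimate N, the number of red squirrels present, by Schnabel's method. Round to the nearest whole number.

Σ MᵢCᵢ = 0·104 + 104·100 + 181·57 + 217·141 + 294·83 = 0 + 10400 + 10317 + 30597 + 24402 = 75716
Σ Rᵢ = 0 + 23 + 21 + 64 + 50 = 158
N̂ = 75716 / 158 ≈ 479.2 → 479

N ≈ 479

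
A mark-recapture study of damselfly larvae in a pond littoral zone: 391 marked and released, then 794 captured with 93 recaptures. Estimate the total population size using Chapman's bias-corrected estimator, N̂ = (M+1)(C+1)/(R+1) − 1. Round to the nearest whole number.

N ≈ 3314

N̂ = (391+1)(794+1)/(93+1) − 1 = 392·795/94 − 1
= 311640/94 − 1 ≈ 3315.3 − 1 ≈ 3314.3 → 3314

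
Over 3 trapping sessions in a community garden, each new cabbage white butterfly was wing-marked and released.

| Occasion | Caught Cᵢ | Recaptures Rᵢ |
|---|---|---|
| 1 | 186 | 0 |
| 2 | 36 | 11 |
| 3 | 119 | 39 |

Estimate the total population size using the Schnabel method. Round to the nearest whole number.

N ≈ 636

Marked at large before each occasion: Mᵢ = Σⱼ<ᵢ (Cⱼ − Rⱼ) → M1=0, M2=186, M3=211
Σ MᵢCᵢ = 0·186 + 186·36 + 211·119 = 0 + 6696 + 25109 = 31805
Σ Rᵢ = 0 + 11 + 39 = 50
N̂ = 31805 / 50 ≈ 636.1 → 636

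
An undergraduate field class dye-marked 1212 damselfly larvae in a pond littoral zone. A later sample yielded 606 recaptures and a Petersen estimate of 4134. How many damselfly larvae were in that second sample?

C = 2067

From N = M·C/R: C = N·R / M = 4134·606 / 1212 = 2505204 / 1212 = 2067.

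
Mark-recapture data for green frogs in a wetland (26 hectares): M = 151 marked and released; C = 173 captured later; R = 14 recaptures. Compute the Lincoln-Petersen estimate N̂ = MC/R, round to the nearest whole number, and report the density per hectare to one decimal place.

density ≈ 71.8 green frogs per hectare

N̂ = 151·173/14 = 26123/14 ≈ 1865.9 → 1866
Density = N̂ / area = 1866 / 26 ≈ 71.77 → 71.8 per hectare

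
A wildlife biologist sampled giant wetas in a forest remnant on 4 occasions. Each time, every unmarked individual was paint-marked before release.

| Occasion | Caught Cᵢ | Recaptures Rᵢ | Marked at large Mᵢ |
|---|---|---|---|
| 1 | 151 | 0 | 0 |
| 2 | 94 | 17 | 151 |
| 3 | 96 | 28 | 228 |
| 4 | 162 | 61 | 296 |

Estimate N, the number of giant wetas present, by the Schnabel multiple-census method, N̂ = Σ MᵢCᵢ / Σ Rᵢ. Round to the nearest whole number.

N ≈ 793

Σ MᵢCᵢ = 0·151 + 151·94 + 228·96 + 296·162 = 0 + 14194 + 21888 + 47952 = 84034
Σ Rᵢ = 0 + 17 + 28 + 61 = 106
N̂ = 84034 / 106 ≈ 792.8 → 793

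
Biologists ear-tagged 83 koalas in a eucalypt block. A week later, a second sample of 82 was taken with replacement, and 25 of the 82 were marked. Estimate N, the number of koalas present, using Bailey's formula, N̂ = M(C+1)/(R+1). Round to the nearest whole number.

N ≈ 265

N̂ = 83·(82+1)/(25+1) = 83·83/26 = 6889/26 ≈ 265.0 → 265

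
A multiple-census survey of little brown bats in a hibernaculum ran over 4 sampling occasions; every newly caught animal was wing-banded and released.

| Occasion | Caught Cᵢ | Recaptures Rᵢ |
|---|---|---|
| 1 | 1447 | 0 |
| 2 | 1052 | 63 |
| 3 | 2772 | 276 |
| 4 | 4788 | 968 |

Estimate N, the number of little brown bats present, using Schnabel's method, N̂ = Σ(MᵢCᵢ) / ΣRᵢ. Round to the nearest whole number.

Marked at large before each occasion: Mᵢ = Σⱼ<ᵢ (Cⱼ − Rⱼ) → M1=0, M2=1447, M3=2436, M4=4932
Σ MᵢCᵢ = 0·1447 + 1447·1052 + 2436·2772 + 4932·4788 = 0 + 1522244 + 6752592 + 23614416 = 31889252
Σ Rᵢ = 0 + 63 + 276 + 968 = 1307
N̂ = 31889252 / 1307 ≈ 24398.8 → 24399

N ≈ 24,399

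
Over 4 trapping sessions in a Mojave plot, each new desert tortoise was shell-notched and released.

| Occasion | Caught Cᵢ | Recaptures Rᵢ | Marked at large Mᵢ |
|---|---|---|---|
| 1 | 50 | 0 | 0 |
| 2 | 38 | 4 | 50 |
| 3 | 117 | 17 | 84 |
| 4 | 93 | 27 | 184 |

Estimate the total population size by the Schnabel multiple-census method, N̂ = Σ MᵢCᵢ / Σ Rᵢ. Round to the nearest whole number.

N ≈ 601

Σ MᵢCᵢ = 0·50 + 50·38 + 84·117 + 184·93 = 0 + 1900 + 9828 + 17112 = 28840
Σ Rᵢ = 0 + 4 + 17 + 27 = 48
N̂ = 28840 / 48 ≈ 600.8 → 601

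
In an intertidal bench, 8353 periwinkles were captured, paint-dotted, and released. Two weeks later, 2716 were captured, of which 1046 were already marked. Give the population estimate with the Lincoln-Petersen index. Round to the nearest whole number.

N ≈ 21,689

If marked individuals mix randomly, R/C ≈ M/N, giving N ≈ M·C/R.
N = (8353 × 2716) / 1046 = 22686748 / 1046 ≈ 21689.1 → 21689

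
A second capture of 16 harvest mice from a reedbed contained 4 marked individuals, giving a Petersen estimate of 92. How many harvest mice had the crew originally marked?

M = 23

From N = M·C/R: M = N·R / C = 92·4 / 16 = 368 / 16 = 23.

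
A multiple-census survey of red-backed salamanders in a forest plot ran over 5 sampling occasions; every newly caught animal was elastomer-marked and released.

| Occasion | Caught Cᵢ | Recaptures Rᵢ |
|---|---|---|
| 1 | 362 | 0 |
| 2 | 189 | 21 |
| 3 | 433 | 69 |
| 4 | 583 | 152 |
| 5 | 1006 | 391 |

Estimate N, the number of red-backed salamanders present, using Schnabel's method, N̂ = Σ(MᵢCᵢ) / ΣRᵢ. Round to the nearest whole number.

Marked at large before each occasion: Mᵢ = Σⱼ<ᵢ (Cⱼ − Rⱼ) → M1=0, M2=362, M3=530, M4=894, M5=1325
Σ MᵢCᵢ = 0·362 + 362·189 + 530·433 + 894·583 + 1325·1006 = 0 + 68418 + 229490 + 521202 + 1332950 = 2152060
Σ Rᵢ = 0 + 21 + 69 + 152 + 391 = 633
N̂ = 2152060 / 633 ≈ 3399.8 → 3400

N ≈ 3400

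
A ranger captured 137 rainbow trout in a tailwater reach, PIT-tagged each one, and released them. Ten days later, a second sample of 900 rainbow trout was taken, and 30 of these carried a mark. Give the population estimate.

If marked individuals mix randomly, R/C ≈ M/N, giving N ≈ M·C/R.
N = (137 × 900) / 30 = 123300 / 30 = 4110

N = 4110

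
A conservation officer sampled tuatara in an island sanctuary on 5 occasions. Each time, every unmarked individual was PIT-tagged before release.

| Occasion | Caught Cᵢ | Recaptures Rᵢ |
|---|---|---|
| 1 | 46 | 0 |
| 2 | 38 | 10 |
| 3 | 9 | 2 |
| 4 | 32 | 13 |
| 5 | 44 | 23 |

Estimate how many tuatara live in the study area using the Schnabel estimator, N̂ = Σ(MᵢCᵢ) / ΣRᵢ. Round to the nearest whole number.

N ≈ 196

Marked at large before each occasion: Mᵢ = Σⱼ<ᵢ (Cⱼ − Rⱼ) → M1=0, M2=46, M3=74, M4=81, M5=100
Σ MᵢCᵢ = 0·46 + 46·38 + 74·9 + 81·32 + 100·44 = 0 + 1748 + 666 + 2592 + 4400 = 9406
Σ Rᵢ = 0 + 10 + 2 + 13 + 23 = 48
N̂ = 9406 / 48 ≈ 196.0 → 196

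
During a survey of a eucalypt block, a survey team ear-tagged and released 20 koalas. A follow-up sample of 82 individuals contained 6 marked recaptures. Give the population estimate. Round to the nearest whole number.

N = (20 × 82) / 6 = 1640 / 6 ≈ 273.3 → 273

N ≈ 273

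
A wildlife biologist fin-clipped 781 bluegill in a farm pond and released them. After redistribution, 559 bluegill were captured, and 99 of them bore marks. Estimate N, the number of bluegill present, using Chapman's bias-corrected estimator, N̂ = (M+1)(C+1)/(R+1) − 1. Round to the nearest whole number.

N ≈ 4378

N̂ = (781+1)(559+1)/(99+1) − 1 = 782·560/100 − 1
= 437920/100 − 1 ≈ 4379.2 − 1 ≈ 4378.2 → 4378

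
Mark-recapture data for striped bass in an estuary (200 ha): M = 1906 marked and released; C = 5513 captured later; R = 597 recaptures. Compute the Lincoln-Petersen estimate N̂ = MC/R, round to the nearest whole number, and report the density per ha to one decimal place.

density ≈ 88.0 striped bass per ha

N̂ = 1906·5513/597 = 10507778/597 ≈ 17601.0 → 17601
Density = N̂ / area = 17601 / 200 ≈ 88.00 → 88.0 per ha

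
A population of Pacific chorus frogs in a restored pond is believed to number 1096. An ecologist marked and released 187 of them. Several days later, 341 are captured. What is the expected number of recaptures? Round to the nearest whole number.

expected recaptures ≈ 58

The marked fraction of the population is 187/1096, so in a sample of 341 expect C·(M/N) marked.
E[R] = 187 × 341 / 1096 = 63767 / 1096 ≈ 58.2 → 58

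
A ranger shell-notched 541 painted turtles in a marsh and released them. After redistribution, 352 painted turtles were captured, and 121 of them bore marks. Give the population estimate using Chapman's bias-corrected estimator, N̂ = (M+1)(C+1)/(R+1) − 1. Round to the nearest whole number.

N ≈ 1567

N̂ = (541+1)(352+1)/(121+1) − 1 = 542·353/122 − 1
= 191326/122 − 1 ≈ 1568.2 − 1 ≈ 1567.2 → 1567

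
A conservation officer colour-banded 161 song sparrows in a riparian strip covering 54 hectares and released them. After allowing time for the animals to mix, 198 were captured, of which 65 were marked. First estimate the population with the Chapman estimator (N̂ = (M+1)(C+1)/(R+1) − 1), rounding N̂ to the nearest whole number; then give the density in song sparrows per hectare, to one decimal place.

N̂ = 162·199/66 − 1 = 32238/66 − 1 ≈ 487.45 → 487
Density = N̂ / area = 487 / 54 ≈ 9.02 → 9.0 per hectare

density ≈ 9.0 song sparrows per hectare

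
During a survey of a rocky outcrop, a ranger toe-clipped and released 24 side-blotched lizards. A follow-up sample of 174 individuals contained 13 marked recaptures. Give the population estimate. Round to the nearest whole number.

If marked individuals mix randomly, R/C ≈ M/N, giving N ≈ M·C/R.
N = (24 × 174) / 13 = 4176 / 13 ≈ 321.2 → 321

N ≈ 321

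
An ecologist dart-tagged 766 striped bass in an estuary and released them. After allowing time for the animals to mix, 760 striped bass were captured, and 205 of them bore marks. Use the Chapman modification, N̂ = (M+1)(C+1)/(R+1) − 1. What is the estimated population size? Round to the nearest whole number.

N ≈ 2832

N̂ = (766+1)(760+1)/(205+1) − 1 = 767·761/206 − 1
= 583687/206 − 1 ≈ 2833.4 − 1 ≈ 2832.4 → 2832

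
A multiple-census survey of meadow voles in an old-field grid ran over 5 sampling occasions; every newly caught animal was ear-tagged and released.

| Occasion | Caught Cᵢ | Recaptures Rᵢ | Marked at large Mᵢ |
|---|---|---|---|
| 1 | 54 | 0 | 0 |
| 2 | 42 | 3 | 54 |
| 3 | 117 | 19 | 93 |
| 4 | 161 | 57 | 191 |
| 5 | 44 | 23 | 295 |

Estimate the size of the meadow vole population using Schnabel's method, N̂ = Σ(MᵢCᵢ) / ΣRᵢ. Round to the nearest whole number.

Σ MᵢCᵢ = 0·54 + 54·42 + 93·117 + 191·161 + 295·44 = 0 + 2268 + 10881 + 30751 + 12980 = 56880
Σ Rᵢ = 0 + 3 + 19 + 57 + 23 = 102
N̂ = 56880 / 102 ≈ 557.6 → 558

N ≈ 558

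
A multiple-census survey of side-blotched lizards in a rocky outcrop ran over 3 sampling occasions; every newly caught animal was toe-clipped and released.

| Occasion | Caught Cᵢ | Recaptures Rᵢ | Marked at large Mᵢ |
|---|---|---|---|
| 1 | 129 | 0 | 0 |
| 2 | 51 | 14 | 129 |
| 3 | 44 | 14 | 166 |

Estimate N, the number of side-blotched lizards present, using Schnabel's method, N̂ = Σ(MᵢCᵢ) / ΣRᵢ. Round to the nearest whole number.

N ≈ 496

Σ MᵢCᵢ = 0·129 + 129·51 + 166·44 = 0 + 6579 + 7304 = 13883
Σ Rᵢ = 0 + 14 + 14 = 28
N̂ = 13883 / 28 ≈ 495.8 → 496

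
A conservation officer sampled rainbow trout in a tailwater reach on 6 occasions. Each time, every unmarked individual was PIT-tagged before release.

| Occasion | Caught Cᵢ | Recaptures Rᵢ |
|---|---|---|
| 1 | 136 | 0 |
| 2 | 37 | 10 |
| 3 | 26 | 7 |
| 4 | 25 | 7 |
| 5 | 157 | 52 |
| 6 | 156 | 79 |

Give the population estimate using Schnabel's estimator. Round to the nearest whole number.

Marked at large before each occasion: Mᵢ = Σⱼ<ᵢ (Cⱼ − Rⱼ) → M1=0, M2=136, M3=163, M4=182, M5=200, M6=305
Σ MᵢCᵢ = 0·136 + 136·37 + 163·26 + 182·25 + 200·157 + 305·156 = 0 + 5032 + 4238 + 4550 + 31400 + 47580 = 92800
Σ Rᵢ = 0 + 10 + 7 + 7 + 52 + 79 = 155
N̂ = 92800 / 155 ≈ 598.7 → 599

N ≈ 599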